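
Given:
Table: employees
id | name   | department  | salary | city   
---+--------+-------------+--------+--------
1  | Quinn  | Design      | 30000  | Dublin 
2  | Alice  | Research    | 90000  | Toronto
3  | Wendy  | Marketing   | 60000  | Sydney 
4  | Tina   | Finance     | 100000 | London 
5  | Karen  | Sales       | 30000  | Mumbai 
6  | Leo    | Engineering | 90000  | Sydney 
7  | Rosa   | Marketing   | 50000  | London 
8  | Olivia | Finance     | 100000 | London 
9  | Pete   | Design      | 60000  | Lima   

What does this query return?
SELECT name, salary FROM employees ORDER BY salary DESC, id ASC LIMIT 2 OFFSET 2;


Sort by salary DESC (id ASC tiebreak), then skip 2 and take 2
Rows 3 through 4

2 rows:
Alice, 90000
Leo, 90000


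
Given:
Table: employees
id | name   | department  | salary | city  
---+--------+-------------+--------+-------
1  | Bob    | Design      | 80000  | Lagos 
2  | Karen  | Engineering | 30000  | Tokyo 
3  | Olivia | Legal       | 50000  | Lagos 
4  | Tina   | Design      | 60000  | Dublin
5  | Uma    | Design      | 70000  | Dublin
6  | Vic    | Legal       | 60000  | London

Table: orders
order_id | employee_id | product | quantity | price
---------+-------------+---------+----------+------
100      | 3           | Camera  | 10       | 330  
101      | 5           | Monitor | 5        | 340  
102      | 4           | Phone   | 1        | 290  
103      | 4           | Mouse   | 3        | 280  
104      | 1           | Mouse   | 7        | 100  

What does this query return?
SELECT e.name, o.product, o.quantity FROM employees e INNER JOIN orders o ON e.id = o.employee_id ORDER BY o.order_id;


Joining employees.id = orders.employee_id:
  employee Olivia (id=3) -> order Camera
  employee Uma (id=5) -> order Monitor
  employee Tina (id=4) -> order Phone
  employee Tina (id=4) -> order Mouse
  employee Bob (id=1) -> order Mouse


5 rows:
Olivia, Camera, 10
Uma, Monitor, 5
Tina, Phone, 1
Tina, Mouse, 3
Bob, Mouse, 7


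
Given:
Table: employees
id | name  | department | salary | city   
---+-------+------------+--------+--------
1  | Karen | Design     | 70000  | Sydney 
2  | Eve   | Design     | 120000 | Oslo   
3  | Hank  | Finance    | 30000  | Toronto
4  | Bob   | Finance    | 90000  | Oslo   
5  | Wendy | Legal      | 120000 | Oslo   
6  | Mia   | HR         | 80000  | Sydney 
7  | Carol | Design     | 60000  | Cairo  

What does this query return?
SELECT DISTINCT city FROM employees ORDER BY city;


All 'city' values (row order): Sydney, Oslo, Toronto, Oslo, Oslo, Sydney, Cairo
Removing duplicates leaves 4 unique value(s).

4 values:
Cairo
Oslo
Sydney
Toronto


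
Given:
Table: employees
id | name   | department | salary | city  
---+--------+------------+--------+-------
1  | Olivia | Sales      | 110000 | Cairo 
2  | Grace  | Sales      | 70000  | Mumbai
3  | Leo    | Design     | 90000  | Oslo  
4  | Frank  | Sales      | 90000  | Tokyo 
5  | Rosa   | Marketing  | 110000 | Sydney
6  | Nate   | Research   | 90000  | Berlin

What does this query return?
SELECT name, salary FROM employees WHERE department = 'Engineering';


Filtering: department = 'Engineering'
Matching rows: 0

Empty result set (0 rows)


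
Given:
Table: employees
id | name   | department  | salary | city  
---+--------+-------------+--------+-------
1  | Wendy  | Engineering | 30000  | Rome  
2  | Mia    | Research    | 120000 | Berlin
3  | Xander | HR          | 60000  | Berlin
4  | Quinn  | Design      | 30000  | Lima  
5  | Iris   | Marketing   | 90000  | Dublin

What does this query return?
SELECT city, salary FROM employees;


Projecting columns: city, salary

5 rows:
Rome, 30000
Berlin, 120000
Berlin, 60000
Lima, 30000
Dublin, 90000


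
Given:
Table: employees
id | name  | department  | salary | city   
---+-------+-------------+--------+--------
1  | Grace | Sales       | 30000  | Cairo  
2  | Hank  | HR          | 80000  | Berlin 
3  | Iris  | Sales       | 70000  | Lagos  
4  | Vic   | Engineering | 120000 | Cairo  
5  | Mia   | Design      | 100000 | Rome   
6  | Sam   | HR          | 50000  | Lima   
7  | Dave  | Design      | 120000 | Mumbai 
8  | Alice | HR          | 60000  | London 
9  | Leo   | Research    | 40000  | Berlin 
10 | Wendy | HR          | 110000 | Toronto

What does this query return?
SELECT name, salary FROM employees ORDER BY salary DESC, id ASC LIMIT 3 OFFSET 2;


Sort by salary DESC (id ASC tiebreak), then skip 2 and take 3
Rows 3 through 5

3 rows:
Wendy, 110000
Mia, 100000
Hank, 80000


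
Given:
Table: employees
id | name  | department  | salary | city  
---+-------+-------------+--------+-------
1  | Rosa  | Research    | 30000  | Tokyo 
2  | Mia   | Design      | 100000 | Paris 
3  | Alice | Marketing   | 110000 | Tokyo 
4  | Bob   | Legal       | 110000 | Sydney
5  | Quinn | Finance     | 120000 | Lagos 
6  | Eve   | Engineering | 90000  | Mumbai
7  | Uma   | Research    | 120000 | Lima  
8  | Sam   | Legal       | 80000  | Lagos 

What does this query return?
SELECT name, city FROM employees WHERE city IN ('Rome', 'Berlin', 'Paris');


Filtering: city IN ('Rome', 'Berlin', 'Paris')
Matching: 1 rows

1 rows:
Mia, Paris


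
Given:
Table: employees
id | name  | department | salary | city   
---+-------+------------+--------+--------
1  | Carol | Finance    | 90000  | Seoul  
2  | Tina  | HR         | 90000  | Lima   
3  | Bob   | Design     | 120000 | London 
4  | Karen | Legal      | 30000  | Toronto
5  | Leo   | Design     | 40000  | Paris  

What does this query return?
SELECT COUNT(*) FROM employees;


COUNT(*) counts all rows

5


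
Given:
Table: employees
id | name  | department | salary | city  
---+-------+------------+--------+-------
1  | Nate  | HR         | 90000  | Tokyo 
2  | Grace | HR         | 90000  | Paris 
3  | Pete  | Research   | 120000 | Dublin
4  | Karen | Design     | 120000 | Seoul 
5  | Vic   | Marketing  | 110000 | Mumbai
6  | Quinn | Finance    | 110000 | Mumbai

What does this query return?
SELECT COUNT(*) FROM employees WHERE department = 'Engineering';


Counting rows where department = 'Engineering'


0


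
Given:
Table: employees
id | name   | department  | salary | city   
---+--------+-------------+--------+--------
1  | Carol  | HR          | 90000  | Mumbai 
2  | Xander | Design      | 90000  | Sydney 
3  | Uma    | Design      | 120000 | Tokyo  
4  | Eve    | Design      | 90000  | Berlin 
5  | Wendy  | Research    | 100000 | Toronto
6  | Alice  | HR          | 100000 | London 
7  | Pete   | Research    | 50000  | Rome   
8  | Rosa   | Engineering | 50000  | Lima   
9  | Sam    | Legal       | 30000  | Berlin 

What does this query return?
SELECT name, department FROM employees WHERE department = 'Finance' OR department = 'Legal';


Filtering: department = 'Finance' OR 'Legal'
Matching: 1 rows

1 rows:
Sam, Legal


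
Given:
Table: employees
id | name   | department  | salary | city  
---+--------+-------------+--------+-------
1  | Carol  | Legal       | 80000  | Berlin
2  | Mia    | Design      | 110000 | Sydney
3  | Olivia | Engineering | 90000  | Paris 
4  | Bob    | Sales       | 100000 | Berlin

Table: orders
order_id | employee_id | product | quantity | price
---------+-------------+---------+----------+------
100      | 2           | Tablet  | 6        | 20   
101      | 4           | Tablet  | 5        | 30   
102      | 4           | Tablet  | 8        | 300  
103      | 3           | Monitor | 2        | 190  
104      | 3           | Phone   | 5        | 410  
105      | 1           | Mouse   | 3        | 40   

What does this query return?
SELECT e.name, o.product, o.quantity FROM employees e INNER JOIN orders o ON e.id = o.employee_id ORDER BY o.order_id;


Joining employees.id = orders.employee_id:
  employee Mia (id=2) -> order Tablet
  employee Bob (id=4) -> order Tablet
  employee Bob (id=4) -> order Tablet
  employee Olivia (id=3) -> order Monitor
  employee Olivia (id=3) -> order Phone
  employee Carol (id=1) -> order Mouse


6 rows:
Mia, Tablet, 6
Bob, Tablet, 5
Bob, Tablet, 8
Olivia, Monitor, 2
Olivia, Phone, 5
Carol, Mouse, 3


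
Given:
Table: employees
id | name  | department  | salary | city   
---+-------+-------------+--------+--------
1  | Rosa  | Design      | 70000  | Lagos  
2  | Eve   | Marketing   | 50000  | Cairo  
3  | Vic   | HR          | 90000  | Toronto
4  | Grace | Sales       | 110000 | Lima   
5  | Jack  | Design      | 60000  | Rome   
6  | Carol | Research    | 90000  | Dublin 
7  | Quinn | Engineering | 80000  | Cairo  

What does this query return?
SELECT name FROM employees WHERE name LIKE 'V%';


LIKE 'V%' matches names starting with 'V'
Matching: 1

1 rows:
Vic


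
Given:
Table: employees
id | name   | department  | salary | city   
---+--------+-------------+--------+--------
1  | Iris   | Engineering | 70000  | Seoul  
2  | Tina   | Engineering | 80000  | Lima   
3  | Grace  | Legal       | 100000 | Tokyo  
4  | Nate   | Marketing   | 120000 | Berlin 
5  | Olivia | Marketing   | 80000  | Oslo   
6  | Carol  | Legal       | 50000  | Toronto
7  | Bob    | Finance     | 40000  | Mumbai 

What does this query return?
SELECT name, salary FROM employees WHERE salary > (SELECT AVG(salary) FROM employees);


Subquery: AVG(salary) = 77142.86
Filtering: salary > 77142.86
  Tina (80000) -> MATCH
  Grace (100000) -> MATCH
  Nate (120000) -> MATCH
  Olivia (80000) -> MATCH


4 rows:
Tina, 80000
Grace, 100000
Nate, 120000
Olivia, 80000


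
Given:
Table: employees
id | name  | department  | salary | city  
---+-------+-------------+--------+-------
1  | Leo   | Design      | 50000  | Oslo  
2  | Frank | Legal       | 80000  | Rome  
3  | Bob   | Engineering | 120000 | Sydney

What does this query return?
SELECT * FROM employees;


SELECT * returns all 3 rows with all columns

3 rows:
1, Leo, Design, 50000, Oslo
2, Frank, Legal, 80000, Rome
3, Bob, Engineering, 120000, Sydney


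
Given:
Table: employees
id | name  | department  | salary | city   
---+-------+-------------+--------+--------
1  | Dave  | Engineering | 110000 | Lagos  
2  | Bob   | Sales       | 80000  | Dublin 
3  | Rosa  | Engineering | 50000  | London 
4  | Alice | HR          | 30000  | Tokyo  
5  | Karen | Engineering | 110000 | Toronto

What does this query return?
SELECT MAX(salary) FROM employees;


Salaries: 110000, 80000, 50000, 30000, 110000
MAX = 110000

110000


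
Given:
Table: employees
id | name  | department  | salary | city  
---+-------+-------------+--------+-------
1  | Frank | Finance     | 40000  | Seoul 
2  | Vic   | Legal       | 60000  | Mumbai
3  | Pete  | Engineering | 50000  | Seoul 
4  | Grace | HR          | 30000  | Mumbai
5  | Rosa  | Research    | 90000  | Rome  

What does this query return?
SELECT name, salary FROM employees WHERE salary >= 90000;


Filtering: salary >= 90000
Matching: 1 rows

1 rows:
Rosa, 90000


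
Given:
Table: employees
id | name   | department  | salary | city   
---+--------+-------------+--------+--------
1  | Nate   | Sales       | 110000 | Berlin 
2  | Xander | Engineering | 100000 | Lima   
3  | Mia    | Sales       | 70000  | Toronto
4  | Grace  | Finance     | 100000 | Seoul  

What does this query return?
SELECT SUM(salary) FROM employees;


SUM(salary) = 110000 + 100000 + 70000 + 100000 = 380000

380000


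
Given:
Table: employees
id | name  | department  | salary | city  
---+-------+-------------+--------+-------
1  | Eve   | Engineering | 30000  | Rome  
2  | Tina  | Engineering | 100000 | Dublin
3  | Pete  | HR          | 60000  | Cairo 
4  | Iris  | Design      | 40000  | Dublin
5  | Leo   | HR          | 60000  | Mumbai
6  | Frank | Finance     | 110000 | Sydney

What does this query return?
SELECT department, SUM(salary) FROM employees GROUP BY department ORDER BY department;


Summing salary within each department:
  Design: 40000 = 40000
  Engineering: 30000 + 100000 = 130000
  Finance: 110000 = 110000
  HR: 60000 + 60000 = 120000


4 groups:
Design, 40000
Engineering, 130000
Finance, 110000
HR, 120000


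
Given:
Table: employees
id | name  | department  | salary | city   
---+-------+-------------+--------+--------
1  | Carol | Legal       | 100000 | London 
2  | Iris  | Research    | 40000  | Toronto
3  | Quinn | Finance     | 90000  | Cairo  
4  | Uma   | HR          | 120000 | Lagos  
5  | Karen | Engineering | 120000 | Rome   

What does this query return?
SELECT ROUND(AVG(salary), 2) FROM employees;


SUM(salary) = 470000
COUNT = 5
ROUND(AVG, 2) = ROUND(470000 / 5, 2) = 94000.0

94000.0


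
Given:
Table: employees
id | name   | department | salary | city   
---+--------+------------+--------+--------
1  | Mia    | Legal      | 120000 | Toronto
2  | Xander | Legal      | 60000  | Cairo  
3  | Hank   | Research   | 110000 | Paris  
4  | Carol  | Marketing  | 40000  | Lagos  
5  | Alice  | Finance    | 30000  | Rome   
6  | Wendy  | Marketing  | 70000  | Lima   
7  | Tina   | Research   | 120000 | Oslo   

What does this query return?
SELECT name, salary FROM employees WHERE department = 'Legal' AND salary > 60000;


Filtering: department = 'Legal' AND salary > 60000
Matching: 1 rows

1 rows:
Mia, 120000


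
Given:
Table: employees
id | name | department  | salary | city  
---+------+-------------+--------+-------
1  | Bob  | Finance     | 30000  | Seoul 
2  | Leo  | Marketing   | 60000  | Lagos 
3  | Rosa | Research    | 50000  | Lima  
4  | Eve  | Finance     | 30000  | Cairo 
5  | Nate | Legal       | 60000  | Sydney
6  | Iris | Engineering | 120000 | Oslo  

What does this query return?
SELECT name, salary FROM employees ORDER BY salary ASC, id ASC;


Sorting by salary ASC, then id ASC for ties

6 rows:
Bob, 30000
Eve, 30000
Rosa, 50000
Leo, 60000
Nate, 60000
Iris, 120000


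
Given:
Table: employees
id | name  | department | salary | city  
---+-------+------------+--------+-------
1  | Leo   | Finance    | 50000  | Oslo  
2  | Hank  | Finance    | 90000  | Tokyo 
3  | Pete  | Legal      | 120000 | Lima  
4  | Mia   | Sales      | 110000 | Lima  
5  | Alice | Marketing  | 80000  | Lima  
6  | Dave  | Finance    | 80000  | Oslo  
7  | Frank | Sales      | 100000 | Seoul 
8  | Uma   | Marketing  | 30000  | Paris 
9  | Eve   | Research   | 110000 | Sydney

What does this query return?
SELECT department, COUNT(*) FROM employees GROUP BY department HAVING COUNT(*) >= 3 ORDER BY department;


Groups with count >= 3:
  Finance: 3 -> PASS
  Legal: 1 -> filtered out
  Marketing: 2 -> filtered out
  Research: 1 -> filtered out
  Sales: 2 -> filtered out


1 groups:
Finance, 3


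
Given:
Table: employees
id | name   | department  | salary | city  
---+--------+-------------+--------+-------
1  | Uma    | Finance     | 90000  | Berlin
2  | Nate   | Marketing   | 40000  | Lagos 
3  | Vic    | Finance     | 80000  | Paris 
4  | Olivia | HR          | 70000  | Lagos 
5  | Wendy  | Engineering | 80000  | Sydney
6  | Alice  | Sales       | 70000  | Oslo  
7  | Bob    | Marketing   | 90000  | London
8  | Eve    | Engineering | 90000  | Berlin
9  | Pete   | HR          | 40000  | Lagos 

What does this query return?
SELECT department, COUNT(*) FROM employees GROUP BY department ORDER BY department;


Assigning each row to its department group:
  Uma -> Finance
  Nate -> Marketing
  Vic -> Finance
  Olivia -> HR
  Wendy -> Engineering
  Alice -> Sales
  Bob -> Marketing
  Eve -> Engineering
  Pete -> HR


5 groups:
Engineering, 2
Finance, 2
HR, 2
Marketing, 2
Sales, 1


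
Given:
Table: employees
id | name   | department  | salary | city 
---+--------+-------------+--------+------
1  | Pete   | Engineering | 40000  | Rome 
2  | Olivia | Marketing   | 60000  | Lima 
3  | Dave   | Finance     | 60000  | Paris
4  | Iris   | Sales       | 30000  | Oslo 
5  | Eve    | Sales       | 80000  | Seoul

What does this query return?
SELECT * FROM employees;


SELECT * returns all 5 rows with all columns

5 rows:
1, Pete, Engineering, 40000, Rome
2, Olivia, Marketing, 60000, Lima
3, Dave, Finance, 60000, Paris
4, Iris, Sales, 30000, Oslo
5, Eve, Sales, 80000, Seoul


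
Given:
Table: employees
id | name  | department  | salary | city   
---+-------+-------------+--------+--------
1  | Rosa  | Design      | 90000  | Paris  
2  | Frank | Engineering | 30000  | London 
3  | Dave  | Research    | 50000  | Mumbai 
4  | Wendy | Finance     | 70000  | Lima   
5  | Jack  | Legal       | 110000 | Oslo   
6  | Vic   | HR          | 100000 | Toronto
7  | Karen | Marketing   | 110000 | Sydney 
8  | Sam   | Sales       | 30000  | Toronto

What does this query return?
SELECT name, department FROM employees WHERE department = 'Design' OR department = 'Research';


Filtering: department = 'Design' OR 'Research'
Matching: 2 rows

2 rows:
Rosa, Design
Dave, Research


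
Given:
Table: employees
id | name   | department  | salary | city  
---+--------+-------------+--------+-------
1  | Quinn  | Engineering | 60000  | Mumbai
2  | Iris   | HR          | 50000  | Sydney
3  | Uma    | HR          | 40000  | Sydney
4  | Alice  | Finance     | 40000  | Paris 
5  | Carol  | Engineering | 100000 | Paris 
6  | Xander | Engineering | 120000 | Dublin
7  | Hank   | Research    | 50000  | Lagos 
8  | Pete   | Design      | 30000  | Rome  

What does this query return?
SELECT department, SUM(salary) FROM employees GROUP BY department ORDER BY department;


Summing salary within each department:
  Design: 30000 = 30000
  Engineering: 60000 + 100000 + 120000 = 280000
  Finance: 40000 = 40000
  HR: 50000 + 40000 = 90000
  Research: 50000 = 50000


5 groups:
Design, 30000
Engineering, 280000
Finance, 40000
HR, 90000
Research, 50000


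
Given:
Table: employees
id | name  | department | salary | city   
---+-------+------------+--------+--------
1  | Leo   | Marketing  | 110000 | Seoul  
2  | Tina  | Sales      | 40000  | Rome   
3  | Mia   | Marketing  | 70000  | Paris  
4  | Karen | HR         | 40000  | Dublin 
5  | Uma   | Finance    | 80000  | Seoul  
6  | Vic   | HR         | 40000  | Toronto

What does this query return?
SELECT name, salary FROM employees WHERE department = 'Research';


Filtering: department = 'Research'
Matching rows: 0

Empty result set (0 rows)


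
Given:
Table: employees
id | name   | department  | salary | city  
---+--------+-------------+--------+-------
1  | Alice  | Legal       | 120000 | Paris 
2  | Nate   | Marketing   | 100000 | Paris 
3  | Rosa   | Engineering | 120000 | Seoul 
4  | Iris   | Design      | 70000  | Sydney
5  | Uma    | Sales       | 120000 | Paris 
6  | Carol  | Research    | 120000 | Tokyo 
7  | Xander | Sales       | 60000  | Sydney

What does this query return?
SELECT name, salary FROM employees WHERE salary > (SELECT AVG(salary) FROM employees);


Subquery: AVG(salary) = 101428.57
Filtering: salary > 101428.57
  Alice (120000) -> MATCH
  Rosa (120000) -> MATCH
  Uma (120000) -> MATCH
  Carol (120000) -> MATCH


4 rows:
Alice, 120000
Rosa, 120000
Uma, 120000
Carol, 120000


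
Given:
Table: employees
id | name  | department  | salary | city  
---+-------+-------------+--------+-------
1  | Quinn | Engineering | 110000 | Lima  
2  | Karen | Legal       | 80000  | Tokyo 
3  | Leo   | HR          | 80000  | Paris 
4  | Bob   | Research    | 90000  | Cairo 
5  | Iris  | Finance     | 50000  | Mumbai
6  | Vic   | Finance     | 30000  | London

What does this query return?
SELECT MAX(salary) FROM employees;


Salaries: 110000, 80000, 80000, 90000, 50000, 30000
MAX = 110000

110000


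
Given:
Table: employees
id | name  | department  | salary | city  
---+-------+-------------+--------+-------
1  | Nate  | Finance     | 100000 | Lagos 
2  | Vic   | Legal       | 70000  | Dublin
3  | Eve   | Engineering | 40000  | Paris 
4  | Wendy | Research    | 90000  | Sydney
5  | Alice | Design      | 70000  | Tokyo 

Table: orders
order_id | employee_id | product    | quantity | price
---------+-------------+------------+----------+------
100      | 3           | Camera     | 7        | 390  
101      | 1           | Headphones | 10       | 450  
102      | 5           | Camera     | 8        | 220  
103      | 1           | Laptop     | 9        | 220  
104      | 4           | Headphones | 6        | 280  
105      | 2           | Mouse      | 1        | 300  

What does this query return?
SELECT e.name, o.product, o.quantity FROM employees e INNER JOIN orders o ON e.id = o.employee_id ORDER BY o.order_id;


Joining employees.id = orders.employee_id:
  employee Eve (id=3) -> order Camera
  employee Nate (id=1) -> order Headphones
  employee Alice (id=5) -> order Camera
  employee Nate (id=1) -> order Laptop
  employee Wendy (id=4) -> order Headphones
  employee Vic (id=2) -> order Mouse


6 rows:
Eve, Camera, 7
Nate, Headphones, 10
Alice, Camera, 8
Nate, Laptop, 9
Wendy, Headphones, 6
Vic, Mouse, 1


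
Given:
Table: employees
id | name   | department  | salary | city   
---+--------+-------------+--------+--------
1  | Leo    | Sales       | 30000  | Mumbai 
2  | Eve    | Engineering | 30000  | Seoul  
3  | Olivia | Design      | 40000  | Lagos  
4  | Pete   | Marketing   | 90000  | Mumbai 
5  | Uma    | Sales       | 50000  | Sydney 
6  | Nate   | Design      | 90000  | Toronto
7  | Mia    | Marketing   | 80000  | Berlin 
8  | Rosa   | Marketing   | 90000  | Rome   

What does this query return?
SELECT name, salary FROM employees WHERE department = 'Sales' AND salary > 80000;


Filtering: department = 'Sales' AND salary > 80000
Matching: 0 rows

Empty result set (0 rows)


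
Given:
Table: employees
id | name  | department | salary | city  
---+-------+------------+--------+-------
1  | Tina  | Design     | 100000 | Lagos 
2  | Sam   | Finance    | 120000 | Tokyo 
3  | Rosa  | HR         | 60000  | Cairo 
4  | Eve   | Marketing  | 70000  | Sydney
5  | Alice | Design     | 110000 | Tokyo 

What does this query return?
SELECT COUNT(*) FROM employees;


COUNT(*) counts all rows

5


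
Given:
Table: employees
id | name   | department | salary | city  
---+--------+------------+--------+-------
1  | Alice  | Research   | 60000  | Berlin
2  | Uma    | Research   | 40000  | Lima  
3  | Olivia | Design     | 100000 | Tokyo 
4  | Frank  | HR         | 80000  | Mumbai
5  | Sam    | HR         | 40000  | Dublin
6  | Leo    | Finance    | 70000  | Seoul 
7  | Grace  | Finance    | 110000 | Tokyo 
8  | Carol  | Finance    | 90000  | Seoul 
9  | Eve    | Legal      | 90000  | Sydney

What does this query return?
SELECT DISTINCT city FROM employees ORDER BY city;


All 'city' values (row order): Berlin, Lima, Tokyo, Mumbai, Dublin, Seoul, Tokyo, Seoul, Sydney
Removing duplicates leaves 7 unique value(s).

7 values:
Berlin
Dublin
Lima
Mumbai
Seoul
Sydney
Tokyo


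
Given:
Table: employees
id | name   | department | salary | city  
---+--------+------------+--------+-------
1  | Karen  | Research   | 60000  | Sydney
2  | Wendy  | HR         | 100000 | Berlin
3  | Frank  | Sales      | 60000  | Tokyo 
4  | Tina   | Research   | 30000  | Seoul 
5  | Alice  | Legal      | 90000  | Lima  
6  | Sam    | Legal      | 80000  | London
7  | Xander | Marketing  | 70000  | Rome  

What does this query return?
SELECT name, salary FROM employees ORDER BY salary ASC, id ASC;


Sorting by salary ASC, then id ASC for ties

7 rows:
Tina, 30000
Karen, 60000
Frank, 60000
Xander, 70000
Sam, 80000
Alice, 90000
Wendy, 100000


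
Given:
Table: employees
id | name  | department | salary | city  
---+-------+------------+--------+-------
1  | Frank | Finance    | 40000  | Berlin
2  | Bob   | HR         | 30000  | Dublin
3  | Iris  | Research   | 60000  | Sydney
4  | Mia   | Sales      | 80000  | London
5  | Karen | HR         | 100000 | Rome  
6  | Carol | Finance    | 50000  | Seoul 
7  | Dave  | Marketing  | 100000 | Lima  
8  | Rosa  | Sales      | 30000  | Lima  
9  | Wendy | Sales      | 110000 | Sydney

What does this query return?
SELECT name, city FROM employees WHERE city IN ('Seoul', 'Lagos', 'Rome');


Filtering: city IN ('Seoul', 'Lagos', 'Rome')
Matching: 2 rows

2 rows:
Karen, Rome
Carol, Seoul


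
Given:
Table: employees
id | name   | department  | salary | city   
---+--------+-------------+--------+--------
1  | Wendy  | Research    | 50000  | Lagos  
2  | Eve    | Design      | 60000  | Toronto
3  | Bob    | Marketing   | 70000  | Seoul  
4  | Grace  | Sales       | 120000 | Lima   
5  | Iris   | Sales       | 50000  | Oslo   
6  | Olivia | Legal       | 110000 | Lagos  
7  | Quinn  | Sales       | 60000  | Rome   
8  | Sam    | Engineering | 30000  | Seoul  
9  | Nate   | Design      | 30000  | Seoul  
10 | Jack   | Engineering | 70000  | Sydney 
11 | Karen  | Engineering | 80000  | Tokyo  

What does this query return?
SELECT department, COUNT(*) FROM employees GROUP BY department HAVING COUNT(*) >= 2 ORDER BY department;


Groups with count >= 2:
  Design: 2 -> PASS
  Engineering: 3 -> PASS
  Sales: 3 -> PASS
  Legal: 1 -> filtered out
  Marketing: 1 -> filtered out
  Research: 1 -> filtered out


3 groups:
Design, 2
Engineering, 3
Sales, 3


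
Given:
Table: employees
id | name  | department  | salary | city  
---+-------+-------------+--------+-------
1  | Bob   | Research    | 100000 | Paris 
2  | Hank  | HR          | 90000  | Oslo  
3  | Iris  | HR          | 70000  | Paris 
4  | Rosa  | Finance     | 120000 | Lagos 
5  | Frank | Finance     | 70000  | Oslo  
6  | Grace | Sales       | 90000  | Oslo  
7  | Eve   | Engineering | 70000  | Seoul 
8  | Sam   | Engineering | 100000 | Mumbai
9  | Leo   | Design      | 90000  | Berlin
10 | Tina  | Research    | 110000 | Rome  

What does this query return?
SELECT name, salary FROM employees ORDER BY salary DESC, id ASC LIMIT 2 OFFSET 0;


Sort by salary DESC (id ASC tiebreak), then skip 0 and take 2
Rows 1 through 2

2 rows:
Rosa, 120000
Tina, 110000


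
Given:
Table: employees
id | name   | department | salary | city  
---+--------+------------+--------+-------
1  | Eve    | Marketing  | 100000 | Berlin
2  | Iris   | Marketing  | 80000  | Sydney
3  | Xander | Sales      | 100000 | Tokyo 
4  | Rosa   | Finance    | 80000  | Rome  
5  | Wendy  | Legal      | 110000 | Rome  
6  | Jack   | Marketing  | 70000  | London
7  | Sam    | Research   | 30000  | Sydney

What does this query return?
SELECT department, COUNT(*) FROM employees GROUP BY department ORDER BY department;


Assigning each row to its department group:
  Eve -> Marketing
  Iris -> Marketing
  Xander -> Sales
  Rosa -> Finance
  Wendy -> Legal
  Jack -> Marketing
  Sam -> Research


5 groups:
Finance, 1
Legal, 1
Marketing, 3
Research, 1
Sales, 1


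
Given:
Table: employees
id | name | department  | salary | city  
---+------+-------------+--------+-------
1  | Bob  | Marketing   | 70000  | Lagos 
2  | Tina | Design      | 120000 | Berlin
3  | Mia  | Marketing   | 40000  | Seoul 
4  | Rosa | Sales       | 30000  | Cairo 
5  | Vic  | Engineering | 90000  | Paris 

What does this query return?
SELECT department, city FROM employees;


Projecting columns: department, city

5 rows:
Marketing, Lagos
Design, Berlin
Marketing, Seoul
Sales, Cairo
Engineering, Paris


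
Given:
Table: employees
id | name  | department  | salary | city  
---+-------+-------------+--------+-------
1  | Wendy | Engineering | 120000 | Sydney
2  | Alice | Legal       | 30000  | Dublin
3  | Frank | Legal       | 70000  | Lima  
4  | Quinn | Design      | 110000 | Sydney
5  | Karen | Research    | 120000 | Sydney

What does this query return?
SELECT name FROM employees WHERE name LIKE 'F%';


LIKE 'F%' matches names starting with 'F'
Matching: 1

1 rows:
Frank


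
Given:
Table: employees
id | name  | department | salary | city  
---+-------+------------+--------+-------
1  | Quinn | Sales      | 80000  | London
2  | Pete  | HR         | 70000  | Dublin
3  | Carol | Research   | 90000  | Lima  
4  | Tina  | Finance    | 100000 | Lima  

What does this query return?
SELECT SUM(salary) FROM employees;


SUM(salary) = 80000 + 70000 + 90000 + 100000 = 340000

340000


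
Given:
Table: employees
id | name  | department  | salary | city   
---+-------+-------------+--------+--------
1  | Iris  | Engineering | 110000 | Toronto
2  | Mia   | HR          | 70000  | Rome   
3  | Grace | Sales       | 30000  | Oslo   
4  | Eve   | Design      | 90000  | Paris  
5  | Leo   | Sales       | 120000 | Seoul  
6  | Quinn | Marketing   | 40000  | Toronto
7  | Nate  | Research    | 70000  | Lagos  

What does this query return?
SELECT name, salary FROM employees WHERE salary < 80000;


Filtering: salary < 80000
Matching: 4 rows

4 rows:
Mia, 70000
Grace, 30000
Quinn, 40000
Nate, 70000


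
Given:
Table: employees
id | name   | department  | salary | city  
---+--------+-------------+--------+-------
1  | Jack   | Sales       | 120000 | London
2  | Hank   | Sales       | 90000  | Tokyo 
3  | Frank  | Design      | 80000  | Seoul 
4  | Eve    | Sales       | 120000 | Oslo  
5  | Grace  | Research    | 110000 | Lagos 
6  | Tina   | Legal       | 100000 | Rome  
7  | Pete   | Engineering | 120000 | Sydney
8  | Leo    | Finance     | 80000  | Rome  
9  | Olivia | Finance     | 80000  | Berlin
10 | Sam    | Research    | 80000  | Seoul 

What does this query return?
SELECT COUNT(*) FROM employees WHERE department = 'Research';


Counting rows where department = 'Research'
  Grace -> MATCH
  Sam -> MATCH


2


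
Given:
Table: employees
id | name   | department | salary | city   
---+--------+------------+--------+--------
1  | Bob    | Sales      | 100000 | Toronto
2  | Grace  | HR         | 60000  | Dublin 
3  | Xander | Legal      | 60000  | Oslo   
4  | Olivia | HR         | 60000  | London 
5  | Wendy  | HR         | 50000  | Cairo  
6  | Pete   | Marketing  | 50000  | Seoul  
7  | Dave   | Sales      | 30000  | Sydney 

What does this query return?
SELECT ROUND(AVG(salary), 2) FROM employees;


SUM(salary) = 410000
COUNT = 7
ROUND(AVG, 2) = ROUND(410000 / 7, 2) = 58571.43

58571.43


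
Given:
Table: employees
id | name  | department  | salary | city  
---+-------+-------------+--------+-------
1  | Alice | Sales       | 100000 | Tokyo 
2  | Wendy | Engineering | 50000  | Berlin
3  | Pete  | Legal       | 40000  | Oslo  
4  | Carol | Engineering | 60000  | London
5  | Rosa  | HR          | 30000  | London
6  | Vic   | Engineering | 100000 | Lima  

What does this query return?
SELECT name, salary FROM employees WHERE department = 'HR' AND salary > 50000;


Filtering: department = 'HR' AND salary > 50000
Matching: 0 rows

Empty result set (0 rows)


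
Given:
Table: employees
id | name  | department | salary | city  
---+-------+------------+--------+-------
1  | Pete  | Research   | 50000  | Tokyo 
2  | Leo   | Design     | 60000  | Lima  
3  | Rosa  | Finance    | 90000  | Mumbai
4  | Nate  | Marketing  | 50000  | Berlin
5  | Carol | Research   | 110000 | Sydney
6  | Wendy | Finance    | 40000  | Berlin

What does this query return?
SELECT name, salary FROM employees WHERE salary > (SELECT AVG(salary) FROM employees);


Subquery: AVG(salary) = 66666.67
Filtering: salary > 66666.67
  Rosa (90000) -> MATCH
  Carol (110000) -> MATCH


2 rows:
Rosa, 90000
Carol, 110000


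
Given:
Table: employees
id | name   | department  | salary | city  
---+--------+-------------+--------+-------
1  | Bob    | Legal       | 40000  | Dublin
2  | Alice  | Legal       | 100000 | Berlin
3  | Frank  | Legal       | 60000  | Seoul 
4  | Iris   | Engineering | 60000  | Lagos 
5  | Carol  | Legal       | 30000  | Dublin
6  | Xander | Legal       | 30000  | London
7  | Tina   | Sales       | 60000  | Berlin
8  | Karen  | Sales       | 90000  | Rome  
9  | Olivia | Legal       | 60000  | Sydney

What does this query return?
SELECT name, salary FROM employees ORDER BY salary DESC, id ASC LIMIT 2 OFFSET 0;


Sort by salary DESC (id ASC tiebreak), then skip 0 and take 2
Rows 1 through 2

2 rows:
Alice, 100000
Karen, 90000


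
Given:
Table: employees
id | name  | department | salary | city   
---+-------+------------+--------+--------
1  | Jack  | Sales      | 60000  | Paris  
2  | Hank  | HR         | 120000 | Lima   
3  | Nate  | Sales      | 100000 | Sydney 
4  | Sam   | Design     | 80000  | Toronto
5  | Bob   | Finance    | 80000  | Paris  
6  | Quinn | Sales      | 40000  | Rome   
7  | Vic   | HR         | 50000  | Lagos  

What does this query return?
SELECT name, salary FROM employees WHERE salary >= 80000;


Filtering: salary >= 80000
Matching: 4 rows

4 rows:
Hank, 120000
Nate, 100000
Sam, 80000
Bob, 80000


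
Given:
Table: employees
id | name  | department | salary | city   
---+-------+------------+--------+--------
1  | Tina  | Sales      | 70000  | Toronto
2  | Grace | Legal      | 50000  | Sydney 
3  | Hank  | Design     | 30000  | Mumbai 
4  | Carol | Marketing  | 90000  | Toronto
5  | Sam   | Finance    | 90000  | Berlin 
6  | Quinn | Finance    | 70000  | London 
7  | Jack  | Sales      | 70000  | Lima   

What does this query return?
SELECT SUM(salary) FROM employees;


SUM(salary) = 70000 + 50000 + 30000 + 90000 + 90000 + 70000 + 70000 = 470000

470000


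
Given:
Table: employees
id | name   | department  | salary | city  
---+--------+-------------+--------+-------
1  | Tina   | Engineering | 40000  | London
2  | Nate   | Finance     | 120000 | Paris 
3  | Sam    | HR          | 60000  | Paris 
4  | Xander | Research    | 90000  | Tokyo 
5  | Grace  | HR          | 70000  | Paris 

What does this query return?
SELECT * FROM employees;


SELECT * returns all 5 rows with all columns

5 rows:
1, Tina, Engineering, 40000, London
2, Nate, Finance, 120000, Paris
3, Sam, HR, 60000, Paris
4, Xander, Research, 90000, Tokyo
5, Grace, HR, 70000, Paris


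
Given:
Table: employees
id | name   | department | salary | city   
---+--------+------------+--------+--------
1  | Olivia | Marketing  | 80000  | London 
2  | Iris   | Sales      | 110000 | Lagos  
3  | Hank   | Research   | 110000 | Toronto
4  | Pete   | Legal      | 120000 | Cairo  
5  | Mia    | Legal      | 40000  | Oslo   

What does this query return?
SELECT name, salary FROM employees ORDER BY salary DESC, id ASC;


Sorting by salary DESC, then id ASC for ties

5 rows:
Pete, 120000
Iris, 110000
Hank, 110000
Olivia, 80000
Mia, 40000


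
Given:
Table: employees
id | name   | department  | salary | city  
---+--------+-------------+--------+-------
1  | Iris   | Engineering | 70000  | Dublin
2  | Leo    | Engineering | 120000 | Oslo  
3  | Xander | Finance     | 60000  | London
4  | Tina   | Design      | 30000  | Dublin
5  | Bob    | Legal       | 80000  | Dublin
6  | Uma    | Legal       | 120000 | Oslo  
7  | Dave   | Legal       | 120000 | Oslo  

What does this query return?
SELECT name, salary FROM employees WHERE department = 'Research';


Filtering: department = 'Research'
Matching rows: 0

Empty result set (0 rows)


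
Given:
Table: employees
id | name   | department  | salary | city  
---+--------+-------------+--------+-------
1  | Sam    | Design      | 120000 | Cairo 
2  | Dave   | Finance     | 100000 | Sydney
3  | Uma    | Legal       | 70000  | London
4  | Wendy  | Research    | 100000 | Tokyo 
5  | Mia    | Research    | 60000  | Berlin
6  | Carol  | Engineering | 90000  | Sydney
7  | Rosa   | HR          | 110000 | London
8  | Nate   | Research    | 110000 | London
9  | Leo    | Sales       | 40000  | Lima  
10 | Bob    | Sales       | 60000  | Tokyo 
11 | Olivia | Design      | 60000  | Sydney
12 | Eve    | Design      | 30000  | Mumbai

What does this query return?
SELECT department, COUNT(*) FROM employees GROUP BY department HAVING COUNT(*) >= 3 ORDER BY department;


Groups with count >= 3:
  Design: 3 -> PASS
  Research: 3 -> PASS
  Engineering: 1 -> filtered out
  Finance: 1 -> filtered out
  HR: 1 -> filtered out
  Legal: 1 -> filtered out
  Sales: 2 -> filtered out


2 groups:
Design, 3
Research, 3


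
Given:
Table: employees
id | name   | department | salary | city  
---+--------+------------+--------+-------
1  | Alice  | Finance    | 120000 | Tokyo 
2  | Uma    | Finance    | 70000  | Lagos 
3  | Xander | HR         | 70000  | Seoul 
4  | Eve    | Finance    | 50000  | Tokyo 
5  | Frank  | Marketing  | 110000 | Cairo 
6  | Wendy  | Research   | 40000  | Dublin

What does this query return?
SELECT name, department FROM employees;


Projecting columns: name, department

6 rows:
Alice, Finance
Uma, Finance
Xander, HR
Eve, Finance
Frank, Marketing
Wendy, Research


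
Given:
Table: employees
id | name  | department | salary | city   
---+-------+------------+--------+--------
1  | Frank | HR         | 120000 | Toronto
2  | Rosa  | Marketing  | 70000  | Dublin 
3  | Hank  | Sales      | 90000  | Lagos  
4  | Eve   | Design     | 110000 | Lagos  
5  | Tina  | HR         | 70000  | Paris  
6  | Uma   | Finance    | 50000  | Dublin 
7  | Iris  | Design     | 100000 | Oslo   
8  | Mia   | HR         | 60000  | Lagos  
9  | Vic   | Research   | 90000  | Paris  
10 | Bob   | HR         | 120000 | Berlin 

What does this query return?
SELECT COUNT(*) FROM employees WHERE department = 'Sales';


Counting rows where department = 'Sales'
  Hank -> MATCH


1


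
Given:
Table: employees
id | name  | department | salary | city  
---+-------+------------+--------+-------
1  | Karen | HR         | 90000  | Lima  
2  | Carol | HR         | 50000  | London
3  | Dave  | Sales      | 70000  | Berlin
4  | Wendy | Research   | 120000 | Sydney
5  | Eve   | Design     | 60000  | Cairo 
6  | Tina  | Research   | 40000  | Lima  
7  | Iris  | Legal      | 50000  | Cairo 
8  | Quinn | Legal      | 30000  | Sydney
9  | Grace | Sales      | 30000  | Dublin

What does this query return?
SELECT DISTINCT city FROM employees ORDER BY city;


All 'city' values (row order): Lima, London, Berlin, Sydney, Cairo, Lima, Cairo, Sydney, Dublin
Removing duplicates leaves 6 unique value(s).

6 values:
Berlin
Cairo
Dublin
Lima
London
Sydney


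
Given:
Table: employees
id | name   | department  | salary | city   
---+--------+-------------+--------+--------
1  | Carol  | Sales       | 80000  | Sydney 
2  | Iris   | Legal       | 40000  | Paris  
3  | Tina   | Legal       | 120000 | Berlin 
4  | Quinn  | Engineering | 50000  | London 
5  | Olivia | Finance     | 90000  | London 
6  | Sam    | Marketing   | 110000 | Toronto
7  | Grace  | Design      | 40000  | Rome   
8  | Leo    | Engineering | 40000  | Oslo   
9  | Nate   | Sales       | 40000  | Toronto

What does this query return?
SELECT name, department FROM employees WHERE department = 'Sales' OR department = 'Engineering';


Filtering: department = 'Sales' OR 'Engineering'
Matching: 4 rows

4 rows:
Carol, Sales
Quinn, Engineering
Leo, Engineering
Nate, Sales


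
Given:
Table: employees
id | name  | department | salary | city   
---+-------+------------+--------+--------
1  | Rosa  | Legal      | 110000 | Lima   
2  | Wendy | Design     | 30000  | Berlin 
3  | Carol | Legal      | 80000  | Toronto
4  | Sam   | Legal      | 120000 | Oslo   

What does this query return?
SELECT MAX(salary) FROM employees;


Salaries: 110000, 30000, 80000, 120000
MAX = 120000

120000


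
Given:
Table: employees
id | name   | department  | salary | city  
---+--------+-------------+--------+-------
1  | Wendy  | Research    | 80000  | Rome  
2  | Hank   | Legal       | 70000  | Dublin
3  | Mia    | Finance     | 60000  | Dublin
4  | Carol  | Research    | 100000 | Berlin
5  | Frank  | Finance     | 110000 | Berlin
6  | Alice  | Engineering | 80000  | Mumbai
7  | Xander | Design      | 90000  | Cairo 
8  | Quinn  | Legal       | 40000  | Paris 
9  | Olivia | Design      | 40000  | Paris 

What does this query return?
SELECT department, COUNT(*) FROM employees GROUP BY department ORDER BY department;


Assigning each row to its department group:
  Wendy -> Research
  Hank -> Legal
  Mia -> Finance
  Carol -> Research
  Frank -> Finance
  Alice -> Engineering
  Xander -> Design
  Quinn -> Legal
  Olivia -> Design


5 groups:
Design, 2
Engineering, 1
Finance, 2
Legal, 2
Research, 2


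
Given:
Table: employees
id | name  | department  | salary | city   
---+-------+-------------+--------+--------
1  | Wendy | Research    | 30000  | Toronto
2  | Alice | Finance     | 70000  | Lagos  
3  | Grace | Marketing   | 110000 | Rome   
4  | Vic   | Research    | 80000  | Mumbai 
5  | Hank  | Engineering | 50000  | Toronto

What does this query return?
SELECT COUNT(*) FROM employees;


COUNT(*) counts all rows

5
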